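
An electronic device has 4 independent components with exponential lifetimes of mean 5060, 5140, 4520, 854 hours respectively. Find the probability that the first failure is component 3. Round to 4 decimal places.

Rates: λ_i = 1/mean_i → 0.000197628, 0.000194553, 0.000221239, 0.00117096; Σλ = 0.00178438.
P(component 3 first) = λ_3/Σλ = 0.000221239/0.00178438 ≈ 0.1240.

0.1240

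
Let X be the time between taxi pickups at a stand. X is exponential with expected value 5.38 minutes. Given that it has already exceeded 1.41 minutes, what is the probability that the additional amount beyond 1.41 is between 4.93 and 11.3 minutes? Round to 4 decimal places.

The rate is λ = 1/5.38 = 0.185874 per minute.
Memoryless: the residual past 1.41 is again Exp(λ).
P(4.93 < residual < 11.3) = e^(−λ·4.93) − e^(−λ·11.3) = 0.39997 − 0.12241 ≈ 0.2776.

0.2776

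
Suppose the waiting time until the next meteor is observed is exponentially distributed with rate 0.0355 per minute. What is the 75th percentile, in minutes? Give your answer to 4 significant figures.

39.05

Set 1 − e^(−λt) = 0.75, so t = −ln(0.25)/λ = 1.3863/0.0355 ≈ 39.0505 minutes.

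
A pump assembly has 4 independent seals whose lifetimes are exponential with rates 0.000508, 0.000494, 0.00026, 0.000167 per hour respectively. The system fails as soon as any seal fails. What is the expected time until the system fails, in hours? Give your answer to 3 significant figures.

700

The time to first failure is exponential with rate Σλ = 0.000508 + 0.000494 + 0.00026 + 0.000167 = 0.001429.
E[min] = 1/Σλ = 1/0.001429 = 699.79 hours.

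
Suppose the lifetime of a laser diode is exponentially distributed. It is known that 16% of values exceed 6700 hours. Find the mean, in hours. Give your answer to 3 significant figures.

e^(−λ·6700) = 0.16 ⇒ λ = −ln(0.16)/6700 = 0.00027352.
Mean = 1/λ = 3656.04 hours.

3660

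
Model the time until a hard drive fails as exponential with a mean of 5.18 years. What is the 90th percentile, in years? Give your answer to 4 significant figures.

11.93

The rate is λ = 1/5.18 = 0.19305 per year.
Set 1 − e^(−λt) = 0.9, so t = −ln(0.1)/λ = 2.3026/0.19305 ≈ 11.9274 years.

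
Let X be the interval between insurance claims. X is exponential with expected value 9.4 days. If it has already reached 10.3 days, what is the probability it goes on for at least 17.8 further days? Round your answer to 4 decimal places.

0.1505

The rate is λ = 1/9.4 = 0.106383 per day.
The exponential is memoryless, so the remaining time is again Exp(λ): the condition X > 10.3 is irrelevant.
P(X > 17.8) = e^(−1.8936) ≈ 0.1505.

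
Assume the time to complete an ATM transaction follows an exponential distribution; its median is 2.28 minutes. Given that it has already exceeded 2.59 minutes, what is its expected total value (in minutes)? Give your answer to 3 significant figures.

5.88

For an exponential, median = ln(2)/λ, so λ = ln 2 / 2.28 = 0.304012 per minute.
By memorylessness, E[X | X > 2.59] = 2.59 + 1/λ = 2.59 + 3.28934 = 5.87934 minutes.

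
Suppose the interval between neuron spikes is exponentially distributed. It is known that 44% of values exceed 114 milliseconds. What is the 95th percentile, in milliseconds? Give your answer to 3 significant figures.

416

e^(−λ·114) = 0.44 ⇒ λ = −ln(0.44)/114 = 0.00720158.
95th percentile: 1 − e^(−λt) = 0.95, t = −ln(0.05)/λ = 415.982 milliseconds.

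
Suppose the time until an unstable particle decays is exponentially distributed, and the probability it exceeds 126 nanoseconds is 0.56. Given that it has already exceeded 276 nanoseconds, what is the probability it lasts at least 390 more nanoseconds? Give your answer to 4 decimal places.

From e^(−λ·126) = 0.56, λ = −ln(0.56)/126 = 0.00460173.
Memoryless: P(X > 276+390 | X > 276) = P(X > 390) = e^(−0.00460173·390) ≈ 0.1662.

0.1662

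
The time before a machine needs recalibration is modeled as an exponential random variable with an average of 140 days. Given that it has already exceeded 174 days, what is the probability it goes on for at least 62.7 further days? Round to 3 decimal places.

0.639

The rate is λ = 1/140 = 0.00714286 per day.
P(X > s+t | X > s) = e^(−λ(s+t))/e^(−λs) = e^(−λt), independent of s = 174.
P(X > 62.7) = e^(−0.44786) ≈ 0.639.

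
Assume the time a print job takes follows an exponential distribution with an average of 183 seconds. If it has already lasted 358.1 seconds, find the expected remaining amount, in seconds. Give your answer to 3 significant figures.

183

The rate is λ = 1/183 = 0.00546448 per second.
By memorylessness, the remaining amount past any threshold is again Exp(λ) with mean 1/λ = 183 seconds.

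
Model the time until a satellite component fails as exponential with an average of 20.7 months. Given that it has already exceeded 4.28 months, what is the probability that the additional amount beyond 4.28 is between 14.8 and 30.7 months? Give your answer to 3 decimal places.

0.262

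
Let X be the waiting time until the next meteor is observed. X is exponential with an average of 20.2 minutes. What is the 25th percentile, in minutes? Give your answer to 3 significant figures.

5.81

The rate is λ = 1/20.2 = 0.049505 per minute.
Set 1 − e^(−λt) = 0.25, so t = −ln(0.75)/λ = 0.28768/0.049505 ≈ 5.81118 minutes.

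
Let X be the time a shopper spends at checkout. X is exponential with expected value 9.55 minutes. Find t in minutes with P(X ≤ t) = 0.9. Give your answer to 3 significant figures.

The rate is λ = 1/9.55 = 0.104712 per minute.
Set 1 − e^(−λt) = 0.9, so t = −ln(0.1)/λ = 2.3026/0.104712 ≈ 21.9897 minutes.

22.0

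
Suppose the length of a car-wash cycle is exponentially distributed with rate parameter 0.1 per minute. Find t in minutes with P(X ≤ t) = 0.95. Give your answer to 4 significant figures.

29.96

Set 1 − e^(−λt) = 0.95, so t = −ln(0.05)/λ = 2.9957/0.1 ≈ 29.9573 minutes.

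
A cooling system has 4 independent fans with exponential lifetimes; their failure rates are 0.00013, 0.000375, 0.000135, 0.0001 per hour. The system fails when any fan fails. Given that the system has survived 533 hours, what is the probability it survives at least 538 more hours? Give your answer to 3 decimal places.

Time to first failure ~ Exp(Σλ) with Σλ = 0.00074.
By memorylessness, P(T > 533+538 | T > 533) = P(T > 538) = e^(−0.00074·538) ≈ 0.672.

0.672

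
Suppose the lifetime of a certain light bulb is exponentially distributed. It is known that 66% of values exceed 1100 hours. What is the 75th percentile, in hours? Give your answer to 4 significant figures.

e^(−λ·1100) = 0.66 ⇒ λ = −ln(0.66)/1100 = 0.000377741.
75th percentile: 1 − e^(−λt) = 0.75, t = −ln(0.25)/λ = 3669.96 hours.

3670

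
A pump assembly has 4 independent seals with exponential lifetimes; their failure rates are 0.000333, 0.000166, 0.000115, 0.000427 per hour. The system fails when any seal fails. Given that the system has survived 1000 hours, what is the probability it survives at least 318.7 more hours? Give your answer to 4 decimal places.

Time to first failure ~ Exp(Σλ) with Σλ = 0.001041.
By memorylessness, P(T > 1000+318.7 | T > 1000) = P(T > 318.7) = e^(−0.001041·318.7) ≈ 0.7177.

0.7177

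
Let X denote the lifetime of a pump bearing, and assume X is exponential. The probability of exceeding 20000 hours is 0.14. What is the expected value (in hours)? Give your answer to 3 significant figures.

10200

e^(−λ·20000) = 0.14 ⇒ λ = −ln(0.14)/20000 = 0.0000983056.
Mean = 1/λ = 10172.4 hours.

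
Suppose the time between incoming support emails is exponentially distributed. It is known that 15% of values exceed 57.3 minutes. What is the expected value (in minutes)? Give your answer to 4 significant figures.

e^(−λ·57.3) = 0.15 ⇒ λ = −ln(0.15)/57.3 = 0.0331086.
Mean = 1/λ = 30.2037 minutes.

30.20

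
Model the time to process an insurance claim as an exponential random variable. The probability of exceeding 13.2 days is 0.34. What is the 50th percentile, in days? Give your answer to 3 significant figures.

8.48

e^(−λ·13.2) = 0.34 ⇒ λ = −ln(0.34)/13.2 = 0.081728.
50th percentile: 1 − e^(−λt) = 0.5, t = −ln(0.5)/λ = 8.48115 days.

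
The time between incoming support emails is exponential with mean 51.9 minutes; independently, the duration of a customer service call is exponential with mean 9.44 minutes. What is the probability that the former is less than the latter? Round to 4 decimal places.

0.1539

λ_1 = 1/51.9 = 0.0192678, λ_2 = 1/9.44 = 0.105932.
For independent exponentials, P(the former < the latter) = λ_1/(λ_1+λ_2) = 0.0192678/0.1252 ≈ 0.1539.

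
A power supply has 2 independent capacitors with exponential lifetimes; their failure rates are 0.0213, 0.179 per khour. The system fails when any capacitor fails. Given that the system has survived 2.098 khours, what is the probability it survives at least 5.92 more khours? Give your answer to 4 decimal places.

0.3055

Time to first failure ~ Exp(Σλ) with Σλ = 0.2003.
By memorylessness, P(T > 2.098+5.92 | T > 2.098) = P(T > 5.92) = e^(−0.2003·5.92) ≈ 0.3055.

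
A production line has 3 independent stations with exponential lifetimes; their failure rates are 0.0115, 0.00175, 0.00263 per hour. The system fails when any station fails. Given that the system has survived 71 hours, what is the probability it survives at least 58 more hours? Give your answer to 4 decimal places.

Time to first failure ~ Exp(Σλ) with Σλ = 0.01588.
By memorylessness, P(T > 71+58 | T > 71) = P(T > 58) = e^(−0.01588·58) ≈ 0.3981.

0.3981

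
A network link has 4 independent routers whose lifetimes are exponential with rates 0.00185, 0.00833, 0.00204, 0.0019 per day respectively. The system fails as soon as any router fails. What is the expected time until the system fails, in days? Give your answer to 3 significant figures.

70.8

The time to first failure is exponential with rate Σλ = 0.00185 + 0.00833 + 0.00204 + 0.0019 = 0.01412.
E[min] = 1/Σλ = 1/0.01412 = 70.8215 days.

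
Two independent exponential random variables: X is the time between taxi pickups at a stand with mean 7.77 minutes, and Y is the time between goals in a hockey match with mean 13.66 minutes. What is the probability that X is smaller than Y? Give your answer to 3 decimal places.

0.637

λ_1 = 1/7.77 = 0.1287, λ_2 = 1/13.66 = 0.0732064.
For independent exponentials, P(X < Y) = λ_1/(λ_1+λ_2) = 0.1287/0.201907 ≈ 0.637.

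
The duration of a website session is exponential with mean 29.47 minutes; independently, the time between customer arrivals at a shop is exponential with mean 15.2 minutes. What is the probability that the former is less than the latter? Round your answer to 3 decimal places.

λ_1 = 1/29.47 = 0.0339328, λ_2 = 1/15.2 = 0.0657895.
For independent exponentials, P(the former < the latter) = λ_1/(λ_1+λ_2) = 0.0339328/0.0997223 ≈ 0.340.

0.340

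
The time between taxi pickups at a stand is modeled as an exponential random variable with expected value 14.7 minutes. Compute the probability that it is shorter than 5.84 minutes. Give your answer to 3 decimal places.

The rate is λ = 1/14.7 = 0.0680272 per minute.
P(X ≤ 5.84) = 1 − e^(−λ·5.84) = 1 − e^(−0.39728) ≈ 0.328.

0.328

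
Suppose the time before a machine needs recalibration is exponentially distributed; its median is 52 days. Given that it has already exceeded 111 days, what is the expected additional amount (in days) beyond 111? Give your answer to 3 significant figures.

75.0

For an exponential, median = ln(2)/λ, so λ = ln 2 / 52 = 0.0133298 per day.
By memorylessness, the remaining amount past any threshold is again Exp(λ) with mean 1/λ = 75.0201 days.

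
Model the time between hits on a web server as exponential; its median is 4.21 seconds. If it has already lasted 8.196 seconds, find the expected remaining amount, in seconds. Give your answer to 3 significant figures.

For an exponential, median = ln(2)/λ, so λ = ln 2 / 4.21 = 0.164643 per second.
By memorylessness, the remaining amount past any threshold is again Exp(λ) with mean 1/λ = 6.07375 seconds.

6.07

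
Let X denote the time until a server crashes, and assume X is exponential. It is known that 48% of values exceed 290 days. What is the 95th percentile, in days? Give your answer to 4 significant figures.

1184

e^(−λ·290) = 0.48 ⇒ λ = −ln(0.48)/290 = 0.00253093.
95th percentile: 1 − e^(−λt) = 0.95, t = −ln(0.05)/λ = 1183.65 days.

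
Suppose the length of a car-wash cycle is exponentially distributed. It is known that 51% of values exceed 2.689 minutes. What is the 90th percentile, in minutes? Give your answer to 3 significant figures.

e^(−λ·2.689) = 0.51 ⇒ λ = −ln(0.51)/2.689 = 0.250407.
90th percentile: 1 − e^(−λt) = 0.9, t = −ln(0.1)/λ = 9.19537 minutes.

9.20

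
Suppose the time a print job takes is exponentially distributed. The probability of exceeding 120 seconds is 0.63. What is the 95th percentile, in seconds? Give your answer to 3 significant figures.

778

e^(−λ·120) = 0.63 ⇒ λ = −ln(0.63)/120 = 0.0038503.
95th percentile: 1 − e^(−λt) = 0.95, t = −ln(0.05)/λ = 778.053 seconds.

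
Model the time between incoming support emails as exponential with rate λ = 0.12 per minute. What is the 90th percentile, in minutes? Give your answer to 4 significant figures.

Set 1 − e^(−λt) = 0.9, so t = −ln(0.1)/λ = 2.3026/0.12 ≈ 19.1882 minutes.

19.19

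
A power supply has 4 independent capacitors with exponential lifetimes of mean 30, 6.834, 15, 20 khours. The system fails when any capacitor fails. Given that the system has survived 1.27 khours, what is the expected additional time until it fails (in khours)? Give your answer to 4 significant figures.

First-failure rate Σλ = 1/30 + 1/6.834 + 1/15 + 1/20 = 0.296327.
By memorylessness the expected residual is 1/Σλ = 3.37465 khours, regardless of the 1.27 already elapsed.

3.375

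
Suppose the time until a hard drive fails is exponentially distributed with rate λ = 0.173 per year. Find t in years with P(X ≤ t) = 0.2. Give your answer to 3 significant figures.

1.29

Set 1 − e^(−λt) = 0.2, so t = −ln(0.8)/λ = 0.22314/0.173 ≈ 1.28985 years.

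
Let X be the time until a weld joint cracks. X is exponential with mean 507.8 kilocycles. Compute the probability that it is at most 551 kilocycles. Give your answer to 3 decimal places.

The rate is λ = 1/507.8 = 0.00196928 per kilocycle.
P(X ≤ 551) = 1 − e^(−λ·551) = 1 − e^(−1.0851) ≈ 0.662.

0.662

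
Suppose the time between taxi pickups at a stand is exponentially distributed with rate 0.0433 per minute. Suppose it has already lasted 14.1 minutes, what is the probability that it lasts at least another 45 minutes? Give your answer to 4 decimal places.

The exponential is memoryless, so the remaining time is again Exp(λ): the condition X > 14.1 is irrelevant.
P(X > 45) = e^(−1.9485) ≈ 0.1425.

0.1425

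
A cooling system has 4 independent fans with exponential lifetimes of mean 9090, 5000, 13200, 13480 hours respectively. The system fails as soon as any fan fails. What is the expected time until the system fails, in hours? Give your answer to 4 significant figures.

The first failure time is exponential with rate Σλ_i = 1/9090 + 1/5000 + 1/13200 + 1/13480 = 0.000459953 per hour.
E[min] = 1/Σλ = 1/0.000459953 = 2174.14 hours.

2174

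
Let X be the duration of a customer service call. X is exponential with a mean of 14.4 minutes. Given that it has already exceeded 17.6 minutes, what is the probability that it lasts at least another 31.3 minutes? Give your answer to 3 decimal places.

0.114

The rate is λ = 1/14.4 = 0.0694444 per minute.
P(X > s+t | X > s) = e^(−λ(s+t))/e^(−λs) = e^(−λt), independent of s = 17.6.
P(X > 31.3) = e^(−2.1736) ≈ 0.114.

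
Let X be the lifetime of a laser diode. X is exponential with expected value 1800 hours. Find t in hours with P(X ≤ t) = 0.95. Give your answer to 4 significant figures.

5392

The rate is λ = 1/1800 = 0.000555556 per hour.
Set 1 − e^(−λt) = 0.95, so t = −ln(0.05)/λ = 2.9957/0.000555556 ≈ 5392.32 hours.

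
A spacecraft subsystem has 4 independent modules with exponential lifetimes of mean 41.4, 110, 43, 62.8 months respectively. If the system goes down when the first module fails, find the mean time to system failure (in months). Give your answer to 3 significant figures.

The first failure time is exponential with rate Σλ_i = 1/41.4 + 1/110 + 1/43 + 1/62.8 = 0.0724249 per month.
E[min] = 1/Σλ = 1/0.0724249 = 13.8074 months.

13.8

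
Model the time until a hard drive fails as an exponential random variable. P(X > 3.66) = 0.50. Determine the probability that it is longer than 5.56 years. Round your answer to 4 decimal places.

e^(−λ·3.66) = 0.50 ⇒ λ = −ln(0.50)/3.66 = 0.189384.
P(X > 5.56) = e^(−0.189384·5.56) = e^(−1.053) ≈ 0.3489.

0.3489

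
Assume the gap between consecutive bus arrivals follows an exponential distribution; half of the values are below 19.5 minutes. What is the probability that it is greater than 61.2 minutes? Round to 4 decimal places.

For an exponential, median = ln(2)/λ, so λ = ln 2 / 19.5 = 0.035546 per minute.
P(X > 61.2) = e^(−λ·61.2) = e^(−2.1754) ≈ 0.1136.

0.1136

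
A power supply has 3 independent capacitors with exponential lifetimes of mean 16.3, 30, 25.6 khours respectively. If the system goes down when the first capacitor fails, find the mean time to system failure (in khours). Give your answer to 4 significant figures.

The first failure time is exponential with rate Σλ_i = 1/16.3 + 1/30 + 1/25.6 = 0.133746 per khour.
E[min] = 1/Σλ = 1/0.133746 = 7.47689 khours.

7.477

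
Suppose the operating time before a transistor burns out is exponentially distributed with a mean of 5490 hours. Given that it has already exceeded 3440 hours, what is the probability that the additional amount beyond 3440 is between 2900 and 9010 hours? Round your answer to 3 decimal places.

0.396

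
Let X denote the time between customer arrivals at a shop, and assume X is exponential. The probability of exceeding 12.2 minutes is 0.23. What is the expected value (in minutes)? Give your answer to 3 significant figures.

e^(−λ·12.2) = 0.23 ⇒ λ = −ln(0.23)/12.2 = 0.120465.
Mean = 1/λ = 8.30115 minutes.

8.30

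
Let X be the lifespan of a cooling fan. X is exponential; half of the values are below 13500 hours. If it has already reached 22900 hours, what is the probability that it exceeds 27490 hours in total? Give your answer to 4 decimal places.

0.7900

For an exponential, median = ln(2)/λ, so λ = ln 2 / 13500 = 0.0000513442 per hour.
The exponential is memoryless, so the remaining time is again Exp(λ): the condition X > 22900 is irrelevant.
P(X > 4590) = e^(−0.23567) ≈ 0.7900.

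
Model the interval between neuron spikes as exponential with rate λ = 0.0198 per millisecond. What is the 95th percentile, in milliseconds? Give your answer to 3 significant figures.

151

Set 1 − e^(−λt) = 0.95, so t = −ln(0.05)/λ = 2.9957/0.0198 ≈ 151.3 milliseconds.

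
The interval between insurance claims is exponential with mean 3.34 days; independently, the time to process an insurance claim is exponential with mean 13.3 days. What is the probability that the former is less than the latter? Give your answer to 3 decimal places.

λ_1 = 1/3.34 = 0.299401, λ_2 = 1/13.3 = 0.075188.
For independent exponentials, P(the former < the latter) = λ_1/(λ_1+λ_2) = 0.299401/0.374589 ≈ 0.799.

0.799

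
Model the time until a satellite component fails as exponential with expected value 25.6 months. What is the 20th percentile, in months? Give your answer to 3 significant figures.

The rate is λ = 1/25.6 = 0.0390625 per month.
Set 1 − e^(−λt) = 0.2, so t = −ln(0.8)/λ = 0.22314/0.0390625 ≈ 5.71247 months.

5.71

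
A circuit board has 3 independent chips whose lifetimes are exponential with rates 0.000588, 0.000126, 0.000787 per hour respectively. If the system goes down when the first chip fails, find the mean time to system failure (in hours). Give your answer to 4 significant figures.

666.2

The time to first failure is exponential with rate Σλ = 0.000588 + 0.000126 + 0.000787 = 0.001501.
E[min] = 1/Σλ = 1/0.001501 = 666.223 hours.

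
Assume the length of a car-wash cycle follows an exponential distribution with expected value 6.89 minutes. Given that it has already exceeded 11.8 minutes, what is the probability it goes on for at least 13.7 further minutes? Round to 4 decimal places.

The rate is λ = 1/6.89 = 0.145138 per minute.
The exponential is memoryless, so the remaining time is again Exp(λ): the condition X > 11.8 is irrelevant.
P(X > 13.7) = e^(−1.9884) ≈ 0.1369.

0.1369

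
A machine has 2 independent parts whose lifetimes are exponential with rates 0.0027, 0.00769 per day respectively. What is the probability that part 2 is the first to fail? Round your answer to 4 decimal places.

The time to first failure is exponential with rate Σλ = 0.0027 + 0.00769 = 0.01039.
P(part 2 first) = λ_2/Σλ = 0.00769/0.01039 ≈ 0.7401.

0.7401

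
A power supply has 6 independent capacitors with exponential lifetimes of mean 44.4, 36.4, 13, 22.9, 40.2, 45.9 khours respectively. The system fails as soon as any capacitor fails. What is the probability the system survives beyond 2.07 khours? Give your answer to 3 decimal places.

The first failure time is exponential with rate Σλ_i = 1/44.4 + 1/36.4 + 1/13 + 1/22.9 + 1/40.2 + 1/45.9 = 0.217248 per khour.
P(min > 2.07) = e^(−0.217248·2.07) = e^(−0.4497) ≈ 0.638.

0.638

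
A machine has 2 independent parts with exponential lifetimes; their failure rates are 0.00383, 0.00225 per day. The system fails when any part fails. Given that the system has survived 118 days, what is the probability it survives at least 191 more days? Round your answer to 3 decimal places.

0.313

Time to first failure ~ Exp(Σλ) with Σλ = 0.00608.
By memorylessness, P(T > 118+191 | T > 118) = P(T > 191) = e^(−0.00608·191) ≈ 0.313.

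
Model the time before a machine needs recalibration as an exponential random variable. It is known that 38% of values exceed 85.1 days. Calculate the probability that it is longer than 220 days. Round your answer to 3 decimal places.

0.082

e^(−λ·85.1) = 0.38 ⇒ λ = −ln(0.38)/85.1 = 0.01137.
P(X > 220) = e^(−0.01137·220) = e^(−2.5014) ≈ 0.082.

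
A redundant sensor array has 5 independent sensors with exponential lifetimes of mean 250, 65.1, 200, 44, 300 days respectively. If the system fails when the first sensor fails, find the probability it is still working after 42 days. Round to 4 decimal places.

The first failure time is exponential with rate Σλ_i = 1/250 + 1/65.1 + 1/200 + 1/44 + 1/300 = 0.0504216 per day.
P(min > 42) = e^(−0.0504216·42) = e^(−2.1177) ≈ 0.1203.

0.1203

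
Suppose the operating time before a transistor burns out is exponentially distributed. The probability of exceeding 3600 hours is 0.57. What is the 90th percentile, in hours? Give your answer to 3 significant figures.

e^(−λ·3600) = 0.57 ⇒ λ = −ln(0.57)/3600 = 0.000156144.
90th percentile: 1 − e^(−λt) = 0.9, t = −ln(0.1)/λ = 14746.5 hours.

14700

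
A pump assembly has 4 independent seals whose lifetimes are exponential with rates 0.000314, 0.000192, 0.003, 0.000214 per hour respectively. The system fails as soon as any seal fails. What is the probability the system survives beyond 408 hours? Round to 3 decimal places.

The time to first failure is exponential with rate Σλ = 0.000314 + 0.000192 + 0.003 + 0.000214 = 0.00372.
P(min > 408) = e^(−0.00372·408) = e^(−1.5178) ≈ 0.219.

0.219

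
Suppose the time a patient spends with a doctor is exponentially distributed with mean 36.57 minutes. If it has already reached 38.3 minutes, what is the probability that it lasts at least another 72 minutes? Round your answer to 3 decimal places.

The rate is λ = 1/36.57 = 0.0273448 per minute.
P(X > s+t | X > s) = e^(−λ(s+t))/e^(−λs) = e^(−λt), independent of s = 38.3.
P(X > 72) = e^(−1.9688) ≈ 0.140.

0.140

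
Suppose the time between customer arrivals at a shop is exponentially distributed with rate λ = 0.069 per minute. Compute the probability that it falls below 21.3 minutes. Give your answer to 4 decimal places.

0.7700

P(X ≤ 21.3) = 1 − e^(−λ·21.3) = 1 − e^(−1.4697) ≈ 0.7700.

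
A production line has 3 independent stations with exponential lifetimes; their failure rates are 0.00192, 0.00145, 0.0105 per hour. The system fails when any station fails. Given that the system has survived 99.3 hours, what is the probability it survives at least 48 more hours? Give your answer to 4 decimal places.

0.5139

Time to first failure ~ Exp(Σλ) with Σλ = 0.01387.
By memorylessness, P(T > 99.3+48 | T > 99.3) = P(T > 48) = e^(−0.01387·48) ≈ 0.5139.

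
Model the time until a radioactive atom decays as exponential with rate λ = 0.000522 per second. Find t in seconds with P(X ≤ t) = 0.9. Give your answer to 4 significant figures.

4411

Set 1 − e^(−λt) = 0.9, so t = −ln(0.1)/λ = 2.3026/0.000522 ≈ 4411.08 seconds.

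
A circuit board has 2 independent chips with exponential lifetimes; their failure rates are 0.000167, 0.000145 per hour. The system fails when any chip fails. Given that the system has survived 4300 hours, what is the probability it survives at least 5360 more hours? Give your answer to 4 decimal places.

Time to first failure ~ Exp(Σλ) with Σλ = 0.000312.
By memorylessness, P(T > 4300+5360 | T > 4300) = P(T > 5360) = e^(−0.000312·5360) ≈ 0.1878.

0.1878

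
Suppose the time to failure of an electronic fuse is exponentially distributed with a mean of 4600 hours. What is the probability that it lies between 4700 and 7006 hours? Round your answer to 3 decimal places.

0.142

The rate is λ = 1/4600 = 0.000217391 per hour.
P(4700 < X < 7006) = e^(−λ·4700) − e^(−λ·7006) = 0.35997 − 0.21805 ≈ 0.142.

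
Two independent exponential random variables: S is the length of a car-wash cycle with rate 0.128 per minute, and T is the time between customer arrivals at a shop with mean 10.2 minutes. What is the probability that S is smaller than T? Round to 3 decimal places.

λ_1 = 0.128, λ_2 = 1/10.2 = 0.0980392.
For independent exponentials, P(S < T) = λ_1/(λ_1+λ_2) = 0.128/0.226039 ≈ 0.566.

0.566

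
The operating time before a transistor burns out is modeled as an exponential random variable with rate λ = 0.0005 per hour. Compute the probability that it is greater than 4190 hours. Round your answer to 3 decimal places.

P(X > 4190) = e^(−λ·4190) = e^(−2.095) ≈ 0.123.

0.123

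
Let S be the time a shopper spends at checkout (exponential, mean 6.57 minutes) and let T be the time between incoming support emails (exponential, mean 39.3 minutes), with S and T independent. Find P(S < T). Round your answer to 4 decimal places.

0.8568

λ_1 = 1/6.57 = 0.152207, λ_2 = 1/39.3 = 0.0254453.
For independent exponentials, P(S < T) = λ_1/(λ_1+λ_2) = 0.152207/0.177652 ≈ 0.8568.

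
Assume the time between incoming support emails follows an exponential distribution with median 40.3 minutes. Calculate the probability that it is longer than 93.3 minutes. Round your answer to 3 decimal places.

For an exponential, median = ln(2)/λ, so λ = ln 2 / 40.3 = 0.0171997 per minute.
P(X > 93.3) = e^(−λ·93.3) = e^(−1.6047) ≈ 0.201.

0.201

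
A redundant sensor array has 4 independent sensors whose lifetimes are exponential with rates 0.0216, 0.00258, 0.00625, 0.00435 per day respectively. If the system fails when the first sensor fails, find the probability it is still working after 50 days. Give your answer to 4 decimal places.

0.1757

The time to first failure is exponential with rate Σλ = 0.0216 + 0.00258 + 0.00625 + 0.00435 = 0.03478.
P(min > 50) = e^(−0.03478·50) = e^(−1.739) ≈ 0.1757.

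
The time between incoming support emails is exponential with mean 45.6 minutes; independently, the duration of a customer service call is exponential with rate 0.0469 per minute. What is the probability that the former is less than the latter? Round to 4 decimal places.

λ_1 = 1/45.6 = 0.0219298, λ_2 = 0.0469.
For independent exponentials, P(the former < the latter) = λ_1/(λ_1+λ_2) = 0.0219298/0.0688298 ≈ 0.3186.

0.3186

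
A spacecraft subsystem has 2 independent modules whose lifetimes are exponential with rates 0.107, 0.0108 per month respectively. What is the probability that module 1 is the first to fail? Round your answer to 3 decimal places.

0.908

The time to first failure is exponential with rate Σλ = 0.107 + 0.0108 = 0.1178.
P(module 1 first) = λ_1/Σλ = 0.107/0.1178 ≈ 0.908.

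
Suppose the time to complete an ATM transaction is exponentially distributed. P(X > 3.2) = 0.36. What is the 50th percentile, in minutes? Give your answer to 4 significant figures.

2.171

e^(−λ·3.2) = 0.36 ⇒ λ = −ln(0.36)/3.2 = 0.319266.
50th percentile: 1 − e^(−λt) = 0.5, t = −ln(0.5)/λ = 2.17106 minutes.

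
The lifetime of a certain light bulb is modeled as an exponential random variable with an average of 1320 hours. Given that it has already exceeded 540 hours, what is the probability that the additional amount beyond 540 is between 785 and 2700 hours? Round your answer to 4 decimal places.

0.4224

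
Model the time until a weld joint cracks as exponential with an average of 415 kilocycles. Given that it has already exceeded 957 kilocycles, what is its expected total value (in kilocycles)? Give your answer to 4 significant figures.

1372

The rate is λ = 1/415 = 0.00240964 per kilocycle.
By memorylessness, E[X | X > 957] = 957 + 1/λ = 957 + 415 = 1372 kilocycles.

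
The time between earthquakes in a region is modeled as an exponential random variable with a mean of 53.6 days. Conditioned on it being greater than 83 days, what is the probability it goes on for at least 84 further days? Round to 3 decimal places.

0.209

The rate is λ = 1/53.6 = 0.0186567 per day.
P(X > s+t | X > s) = e^(−λ(s+t))/e^(−λs) = e^(−λt), independent of s = 83.
P(X > 84) = e^(−1.5672) ≈ 0.209.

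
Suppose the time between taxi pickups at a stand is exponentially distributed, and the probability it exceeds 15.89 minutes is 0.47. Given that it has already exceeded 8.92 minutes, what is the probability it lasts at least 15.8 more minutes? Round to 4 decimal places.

0.4720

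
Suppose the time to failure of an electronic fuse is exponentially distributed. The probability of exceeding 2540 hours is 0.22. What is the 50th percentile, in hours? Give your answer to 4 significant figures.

1163

e^(−λ·2540) = 0.22 ⇒ λ = −ln(0.22)/2540 = 0.000596113.
50th percentile: 1 − e^(−λt) = 0.5, t = −ln(0.5)/λ = 1162.78 hours.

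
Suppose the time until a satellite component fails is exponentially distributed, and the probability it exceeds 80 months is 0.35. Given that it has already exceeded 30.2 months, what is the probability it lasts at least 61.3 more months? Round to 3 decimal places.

From e^(−λ·80) = 0.35, λ = −ln(0.35)/80 = 0.0131228.
Memoryless: P(X > 30.2+61.3 | X > 30.2) = P(X > 61.3) = e^(−0.0131228·61.3) ≈ 0.447.

0.447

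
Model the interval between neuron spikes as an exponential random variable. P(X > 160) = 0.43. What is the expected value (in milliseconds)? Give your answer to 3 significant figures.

e^(−λ·160) = 0.43 ⇒ λ = −ln(0.43)/160 = 0.00527481.
Mean = 1/λ = 189.58 milliseconds.

190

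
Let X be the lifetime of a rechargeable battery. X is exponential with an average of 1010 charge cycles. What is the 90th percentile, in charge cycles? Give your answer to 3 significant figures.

2330

The rate is λ = 1/1010 = 0.000990099 per charge cycle.
Set 1 − e^(−λt) = 0.9, so t = −ln(0.1)/λ = 2.3026/0.000990099 ≈ 2325.61 charge cycles.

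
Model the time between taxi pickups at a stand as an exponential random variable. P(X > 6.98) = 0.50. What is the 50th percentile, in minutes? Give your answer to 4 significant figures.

6.980

e^(−λ·6.98) = 0.50 ⇒ λ = −ln(0.50)/6.98 = 0.0993048.
50th percentile: 1 − e^(−λt) = 0.5, t = −ln(0.5)/λ = 6.98 minutes.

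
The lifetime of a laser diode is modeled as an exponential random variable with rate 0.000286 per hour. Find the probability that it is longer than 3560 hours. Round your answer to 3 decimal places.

0.361

P(X > 3560) = e^(−λ·3560) = e^(−1.0182) ≈ 0.361.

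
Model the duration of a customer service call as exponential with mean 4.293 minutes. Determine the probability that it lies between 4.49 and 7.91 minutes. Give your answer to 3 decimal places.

The rate is λ = 1/4.293 = 0.232937 per minute.
P(4.49 < X < 7.91) = e^(−λ·4.49) − e^(−λ·7.91) = 0.35138 − 0.15842 ≈ 0.193.

0.193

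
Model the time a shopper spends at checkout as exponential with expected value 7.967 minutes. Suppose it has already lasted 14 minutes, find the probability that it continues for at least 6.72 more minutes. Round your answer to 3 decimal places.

0.430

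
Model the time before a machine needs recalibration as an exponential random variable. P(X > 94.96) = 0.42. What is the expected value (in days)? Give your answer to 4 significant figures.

e^(−λ·94.96) = 0.42 ⇒ λ = −ln(0.42)/94.96 = 0.00913543.
Mean = 1/λ = 109.464 days.

109.5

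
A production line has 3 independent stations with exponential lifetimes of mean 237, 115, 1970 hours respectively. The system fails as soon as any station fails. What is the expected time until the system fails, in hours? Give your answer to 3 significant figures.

74.5

The first failure time is exponential with rate Σλ_i = 1/237 + 1/115 + 1/1970 = 0.0134227 per hour.
E[min] = 1/Σλ = 1/0.0134227 = 74.5008 hours.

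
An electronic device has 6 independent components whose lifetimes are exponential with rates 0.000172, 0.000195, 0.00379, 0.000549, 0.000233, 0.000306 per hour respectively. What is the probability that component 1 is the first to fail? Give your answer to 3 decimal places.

The time to first failure is exponential with rate Σλ = 0.000172 + 0.000195 + 0.00379 + 0.000549 + 0.000233 + 0.000306 = 0.005245.
P(component 1 first) = λ_1/Σλ = 0.000172/0.005245 ≈ 0.033.

0.033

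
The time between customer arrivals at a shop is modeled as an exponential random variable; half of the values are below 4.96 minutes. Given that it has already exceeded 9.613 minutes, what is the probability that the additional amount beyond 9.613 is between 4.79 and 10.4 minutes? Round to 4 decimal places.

0.2782

For an exponential, median = ln(2)/λ, so λ = ln 2 / 4.96 = 0.139747 per minute.
Memoryless: the residual past 9.613 is again Exp(λ).
P(4.79 < residual < 10.4) = e^(−λ·4.79) − e^(−λ·10.4) = 0.51202 − 0.23378 ≈ 0.2782.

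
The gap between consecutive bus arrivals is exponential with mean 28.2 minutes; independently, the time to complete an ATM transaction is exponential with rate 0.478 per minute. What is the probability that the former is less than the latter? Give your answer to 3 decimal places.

0.069

λ_1 = 1/28.2 = 0.035461, λ_2 = 0.478.
For independent exponentials, P(the former < the latter) = λ_1/(λ_1+λ_2) = 0.035461/0.513461 ≈ 0.069.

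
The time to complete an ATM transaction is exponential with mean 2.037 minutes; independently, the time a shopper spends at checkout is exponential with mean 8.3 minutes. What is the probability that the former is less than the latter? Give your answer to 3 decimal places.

0.803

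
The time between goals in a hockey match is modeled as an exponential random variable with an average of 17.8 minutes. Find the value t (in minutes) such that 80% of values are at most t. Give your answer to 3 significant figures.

The rate is λ = 1/17.8 = 0.0561798 per minute.
Set 1 − e^(−λt) = 0.8, so t = −ln(0.2)/λ = 1.6094/0.0561798 ≈ 28.648 minutes.

28.6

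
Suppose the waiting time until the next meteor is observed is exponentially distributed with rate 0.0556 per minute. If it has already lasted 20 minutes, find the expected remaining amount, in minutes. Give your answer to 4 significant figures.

17.99

By memorylessness, the remaining amount past any threshold is again Exp(λ) with mean 1/λ = 17.9856 minutes.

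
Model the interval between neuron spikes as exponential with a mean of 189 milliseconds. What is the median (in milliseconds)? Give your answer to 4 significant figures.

The rate is λ = 1/189 = 0.00529101 per millisecond.
Set 1 − e^(−λt) = 0.5, so t = −ln(0.5)/λ = 0.69315/0.00529101 ≈ 131.005 milliseconds.

131.0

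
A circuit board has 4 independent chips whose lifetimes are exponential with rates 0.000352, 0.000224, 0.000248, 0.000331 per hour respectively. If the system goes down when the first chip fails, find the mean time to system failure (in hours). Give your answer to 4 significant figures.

865.8

The time to first failure is exponential with rate Σλ = 0.000352 + 0.000224 + 0.000248 + 0.000331 = 0.001155.
E[min] = 1/Σλ = 1/0.001155 = 865.801 hours.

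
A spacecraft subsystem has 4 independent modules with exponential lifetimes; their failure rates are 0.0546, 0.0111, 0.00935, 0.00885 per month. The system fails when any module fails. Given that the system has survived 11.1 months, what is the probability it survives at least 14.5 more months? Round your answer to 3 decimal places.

0.296

Time to first failure ~ Exp(Σλ) with Σλ = 0.0839.
By memorylessness, P(T > 11.1+14.5 | T > 11.1) = P(T > 14.5) = e^(−0.0839·14.5) ≈ 0.296.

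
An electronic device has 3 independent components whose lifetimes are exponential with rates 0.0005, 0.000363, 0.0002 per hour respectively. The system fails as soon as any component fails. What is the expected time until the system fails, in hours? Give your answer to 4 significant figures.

The time to first failure is exponential with rate Σλ = 0.0005 + 0.000363 + 0.0002 = 0.001063.
E[min] = 1/Σλ = 1/0.001063 = 940.734 hours.

940.7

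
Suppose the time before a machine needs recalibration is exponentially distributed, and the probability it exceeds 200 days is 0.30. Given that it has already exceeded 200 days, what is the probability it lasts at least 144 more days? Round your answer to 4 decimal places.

0.4203

From e^(−λ·200) = 0.30, λ = −ln(0.30)/200 = 0.00601986.
Memoryless: P(X > 200+144 | X > 200) = P(X > 144) = e^(−0.00601986·144) ≈ 0.4203.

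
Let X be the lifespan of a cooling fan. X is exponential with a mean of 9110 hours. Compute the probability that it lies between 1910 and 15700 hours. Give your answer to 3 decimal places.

The rate is λ = 1/9110 = 0.000109769 per hour.
P(1910 < X < 15700) = e^(−λ·1910) − e^(−λ·15700) = 0.81086 − 0.17846 ≈ 0.632.

0.632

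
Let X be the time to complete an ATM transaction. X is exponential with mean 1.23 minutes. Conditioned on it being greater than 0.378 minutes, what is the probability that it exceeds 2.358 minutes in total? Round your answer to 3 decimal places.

0.200

The rate is λ = 1/1.23 = 0.813008 per minute.
By the memoryless property, P(X > 0.378+1.98 | X > 0.378) = P(X > 1.98).
P(X > 1.98) = e^(−1.6098) ≈ 0.200.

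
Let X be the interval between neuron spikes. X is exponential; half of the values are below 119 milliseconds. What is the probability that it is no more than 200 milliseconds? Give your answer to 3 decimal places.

For an exponential, median = ln(2)/λ, so λ = ln 2 / 119 = 0.00582477 per millisecond.
P(X ≤ 200) = 1 − e^(−λ·200) = 1 − e^(−1.165) ≈ 0.688.

0.688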